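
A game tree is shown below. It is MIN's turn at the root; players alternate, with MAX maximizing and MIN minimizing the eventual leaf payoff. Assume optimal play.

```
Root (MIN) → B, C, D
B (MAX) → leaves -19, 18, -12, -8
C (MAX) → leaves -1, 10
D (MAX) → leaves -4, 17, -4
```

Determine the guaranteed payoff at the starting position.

10

B (MAX): max(-19, 18, -12, -8) = 18
C (MAX): max(-1, 10) = 10
D (MAX): max(-4, 17, -4) = 17
Root (MIN): min(18, 10, 17) = 10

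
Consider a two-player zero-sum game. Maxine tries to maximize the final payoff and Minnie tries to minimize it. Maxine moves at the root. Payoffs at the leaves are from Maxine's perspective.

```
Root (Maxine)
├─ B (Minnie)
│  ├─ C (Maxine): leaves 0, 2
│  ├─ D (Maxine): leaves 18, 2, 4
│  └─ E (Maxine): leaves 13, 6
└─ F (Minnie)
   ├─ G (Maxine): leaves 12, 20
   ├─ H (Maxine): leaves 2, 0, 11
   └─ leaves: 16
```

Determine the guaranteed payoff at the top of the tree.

C (Maxine): max(0, 2) = 2
D (Maxine): max(18, 2, 4) = 18
E (Maxine): max(13, 6) = 13
B (Minnie): min(2, 18, 13) = 2
G (Maxine): max(12, 20) = 20
H (Maxine): max(2, 0, 11) = 11
F (Minnie): min(20, 11, 16) = 11
Root (Maxine): max(2, 11) = 11

11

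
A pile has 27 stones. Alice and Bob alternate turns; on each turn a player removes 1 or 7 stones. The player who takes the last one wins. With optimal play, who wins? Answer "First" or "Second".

Mark each pile size as W (mover wins) or L (mover loses):
i:   0  1  2  3  4  5  6  7  8  9 10 11 12 13 14 15 16 17 18 19 20 21 22 23 24 25 26 27
     L  W  L  W  L  W  L  W  L  W  L  W  L  W  L  W  L  W  L  W  L  W  L  W  L  W  L  W
Position 27 is W, so the first player wins.

First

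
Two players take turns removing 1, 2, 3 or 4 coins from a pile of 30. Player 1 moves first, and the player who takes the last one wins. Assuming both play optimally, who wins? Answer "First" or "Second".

W/L table (W = player to move can force a win):
i:   0  1  2  3  4  5  6  7  8  9 10 11 12 13 14 15 16 17 18 19 20 21 22 23 24 25 26 27 28 29 30
     L  W  W  W  W  L  W  W  W  W  L  W  W  W  W  L  W  W  W  W  L  W  W  W  W  L  W  W  W  W  L
Position 30 is L, so the second player wins.

Second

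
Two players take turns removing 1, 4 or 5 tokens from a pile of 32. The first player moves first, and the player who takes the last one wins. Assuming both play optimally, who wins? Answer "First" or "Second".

W/L table (W = player to move can force a win):
i:   0  1  2  3  4  5  6  7  8  9 10 11 12 13 14 15 16 17 18 19 20 21 22 23 24 25 26 27 28 29 30 31 32
     L  W  L  W  W  W  W  W  L  W  L  W  W  W  W  W  L  W  L  W  W  W  W  W  L  W  L  W  W  W  W  W  L
Position 32 is L, so the second player wins.

Second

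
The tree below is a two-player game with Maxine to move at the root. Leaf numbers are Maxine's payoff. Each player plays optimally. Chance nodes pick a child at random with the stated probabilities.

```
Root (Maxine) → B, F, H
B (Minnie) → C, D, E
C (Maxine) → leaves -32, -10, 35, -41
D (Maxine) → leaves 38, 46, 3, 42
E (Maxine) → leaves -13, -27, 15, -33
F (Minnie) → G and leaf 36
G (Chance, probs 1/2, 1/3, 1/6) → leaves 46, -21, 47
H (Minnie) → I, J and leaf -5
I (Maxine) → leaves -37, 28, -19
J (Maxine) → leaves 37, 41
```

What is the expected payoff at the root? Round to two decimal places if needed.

C (Maxine): max(-32, -10, 35, -41) = 35
D (Maxine): max(38, 46, 3, 42) = 46
E (Maxine): max(-13, -27, 15, -33) = 15
B (Minnie): min(35, 46, 15) = 15
G (Chance): 1/2·46 + 1/3·-21 + 1/6·47 = 23.83
F (Minnie): min(23.83, 36) = 23.83
I (Maxine): max(-37, 28, -19) = 28
J (Maxine): max(37, 41) = 41
H (Minnie): min(28, 41, -5) = -5
Root (Maxine): max(15, 23.83, -5) = 23.83

23.83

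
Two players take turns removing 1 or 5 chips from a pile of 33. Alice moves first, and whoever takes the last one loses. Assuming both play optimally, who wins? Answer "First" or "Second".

W/L table (W = player to move can force a win):
i:   0  1  2  3  4  5  6  7  8  9 10 11 12 13 14 15 16 17 18 19 20 21 22 23 24 25 26 27 28 29 30 31 32 33
     W  L  W  L  W  L  W  L  W  L  W  L  W  L  W  L  W  L  W  L  W  L  W  L  W  L  W  L  W  L  W  L  W  L
Position 33 is L, so the second player wins.

Second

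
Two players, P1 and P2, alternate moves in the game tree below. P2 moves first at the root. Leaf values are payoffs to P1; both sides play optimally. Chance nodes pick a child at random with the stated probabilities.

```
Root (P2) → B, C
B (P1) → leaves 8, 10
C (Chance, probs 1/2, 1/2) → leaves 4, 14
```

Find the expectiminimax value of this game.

B (P1): max(8, 10) = 10
C (Chance): 1/2·4 + 1/2·14 = 9
Root (P2): min(10, 9) = 9

9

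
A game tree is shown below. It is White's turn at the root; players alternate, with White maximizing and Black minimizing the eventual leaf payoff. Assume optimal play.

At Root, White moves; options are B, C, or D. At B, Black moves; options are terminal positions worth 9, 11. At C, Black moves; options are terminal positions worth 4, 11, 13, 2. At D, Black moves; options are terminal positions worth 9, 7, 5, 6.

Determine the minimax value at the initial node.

9

B (Black): min(9, 11) = 9
C (Black): min(4, 11, 13, 2) = 2
D (Black): min(9, 7, 5, 6) = 5
Root (White): max(9, 2, 5) = 9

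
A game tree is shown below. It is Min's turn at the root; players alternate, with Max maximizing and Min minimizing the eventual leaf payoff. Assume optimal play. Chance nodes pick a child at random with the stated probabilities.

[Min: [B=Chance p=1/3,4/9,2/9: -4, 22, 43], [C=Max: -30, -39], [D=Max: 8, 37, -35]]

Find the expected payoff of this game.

-30

B (Chance): 1/3·-4 + 4/9·22 + 2/9·43 = 18
C (Max): max(-30, -39) = -30
D (Max): max(8, 37, -35) = 37
Root (Min): min(18, -30, 37) = -30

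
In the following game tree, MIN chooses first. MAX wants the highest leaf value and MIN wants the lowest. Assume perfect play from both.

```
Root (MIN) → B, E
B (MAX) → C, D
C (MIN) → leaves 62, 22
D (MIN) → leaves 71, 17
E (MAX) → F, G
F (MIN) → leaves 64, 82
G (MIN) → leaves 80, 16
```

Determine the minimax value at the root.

C (MIN): min(62, 22) = 22
D (MIN): min(71, 17) = 17
B (MAX): max(22, 17) = 22
F (MIN): min(64, 82) = 64
G (MIN): min(80, 16) = 16
E (MAX): max(64, 16) = 64
Root (MIN): min(22, 64) = 22

22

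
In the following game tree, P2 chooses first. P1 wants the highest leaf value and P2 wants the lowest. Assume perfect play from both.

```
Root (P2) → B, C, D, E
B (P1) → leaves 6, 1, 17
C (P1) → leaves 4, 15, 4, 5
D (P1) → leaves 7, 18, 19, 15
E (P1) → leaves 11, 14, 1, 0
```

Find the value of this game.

14

B (P1): max(6, 1, 17) = 17
C (P1): max(4, 15, 4, 5) = 15
D (P1): max(7, 18, 19, 15) = 19
E (P1): max(11, 14, 1, 0) = 14
Root (P2): min(17, 15, 19, 14) = 14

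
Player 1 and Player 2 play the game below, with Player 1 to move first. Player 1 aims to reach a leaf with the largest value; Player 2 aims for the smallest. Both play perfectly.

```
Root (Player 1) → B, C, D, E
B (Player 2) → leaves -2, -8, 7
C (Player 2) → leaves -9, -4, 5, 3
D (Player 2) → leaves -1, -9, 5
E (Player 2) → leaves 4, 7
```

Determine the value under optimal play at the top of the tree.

4

B (Player 2): min(-2, -8, 7) = -8
C (Player 2): min(-9, -4, 5, 3) = -9
D (Player 2): min(-1, -9, 5) = -9
E (Player 2): min(4, 7) = 4
Root (Player 1): max(-8, -9, -9, 4) = 4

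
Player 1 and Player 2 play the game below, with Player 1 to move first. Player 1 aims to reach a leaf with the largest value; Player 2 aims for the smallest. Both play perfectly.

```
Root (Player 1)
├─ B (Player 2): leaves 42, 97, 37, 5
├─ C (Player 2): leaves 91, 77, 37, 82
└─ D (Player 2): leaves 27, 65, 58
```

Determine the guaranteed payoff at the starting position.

B (Player 2): min(42, 97, 37, 5) = 5
C (Player 2): min(91, 77, 37, 82) = 37
D (Player 2): min(27, 65, 58) = 27
Root (Player 1): max(5, 37, 27) = 37

37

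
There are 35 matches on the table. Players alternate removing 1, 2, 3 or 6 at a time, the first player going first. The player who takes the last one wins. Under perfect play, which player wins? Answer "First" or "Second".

Mark each pile size as W (mover wins) or L (mover loses):
i:   0  1  2  3  4  5  6  7  8  9 10 11 12 13 14 15 16 17 18 19 20 21 22 23 24 25 26 27 28 29 30 31 32 33 34 35
     L  W  W  W  L  W  W  W  L  W  W  W  L  W  W  W  L  W  W  W  L  W  W  W  L  W  W  W  L  W  W  W  L  W  W  W
Position 35 is W, so the first player wins.

First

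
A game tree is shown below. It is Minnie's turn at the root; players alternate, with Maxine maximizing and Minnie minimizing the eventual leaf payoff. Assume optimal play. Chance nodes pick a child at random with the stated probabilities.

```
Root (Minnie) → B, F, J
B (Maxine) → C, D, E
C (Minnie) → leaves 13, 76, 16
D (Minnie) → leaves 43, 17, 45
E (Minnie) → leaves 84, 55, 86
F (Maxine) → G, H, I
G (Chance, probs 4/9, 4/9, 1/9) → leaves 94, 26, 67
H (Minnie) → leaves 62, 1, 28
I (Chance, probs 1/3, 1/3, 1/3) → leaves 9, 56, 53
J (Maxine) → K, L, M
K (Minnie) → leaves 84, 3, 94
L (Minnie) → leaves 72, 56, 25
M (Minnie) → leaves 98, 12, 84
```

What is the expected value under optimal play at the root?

C (Minnie): min(13, 76, 16) = 13
D (Minnie): min(43, 17, 45) = 17
E (Minnie): min(84, 55, 86) = 55
B (Maxine): max(13, 17, 55) = 55
G (Chance): 4/9·94 + 4/9·26 + 1/9·67 = 60.78
H (Minnie): min(62, 1, 28) = 1
I (Chance): 1/3·9 + 1/3·56 + 1/3·53 = 39.33
F (Maxine): max(60.78, 1, 39.33) = 60.78
K (Minnie): min(84, 3, 94) = 3
L (Minnie): min(72, 56, 25) = 25
M (Minnie): min(98, 12, 84) = 12
J (Maxine): max(3, 25, 12) = 25
Root (Minnie): min(55, 60.78, 25) = 25

25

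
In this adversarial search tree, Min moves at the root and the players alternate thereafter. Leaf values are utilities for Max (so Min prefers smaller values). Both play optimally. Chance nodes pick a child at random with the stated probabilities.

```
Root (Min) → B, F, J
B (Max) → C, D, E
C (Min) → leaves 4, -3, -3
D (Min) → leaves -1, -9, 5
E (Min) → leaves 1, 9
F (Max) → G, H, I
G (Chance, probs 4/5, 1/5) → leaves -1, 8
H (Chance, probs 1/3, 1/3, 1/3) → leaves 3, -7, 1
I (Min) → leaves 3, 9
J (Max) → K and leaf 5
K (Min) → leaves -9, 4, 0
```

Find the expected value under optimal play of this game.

C (Min): min(4, -3, -3) = -3
D (Min): min(-1, -9, 5) = -9
E (Min): min(1, 9) = 1
B (Max): max(-3, -9, 1) = 1
G (Chance): 4/5·-1 + 1/5·8 = 0.8
H (Chance): 1/3·3 + 1/3·-7 + 1/3·1 = -1
I (Min): min(3, 9) = 3
F (Max): max(0.8, -1, 3) = 3
K (Min): min(-9, 4, 0) = -9
J (Max): max(-9, 5) = 5
Root (Min): min(1, 3, 5) = 1

1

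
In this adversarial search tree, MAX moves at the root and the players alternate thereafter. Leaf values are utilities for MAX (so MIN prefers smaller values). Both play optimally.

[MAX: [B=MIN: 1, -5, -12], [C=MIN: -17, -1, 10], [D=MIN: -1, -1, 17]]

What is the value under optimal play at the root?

-1

B (MIN): min(1, -5, -12) = -12
C (MIN): min(-17, -1, 10) = -17
D (MIN): min(-1, -1, 17) = -1
Root (MAX): max(-12, -17, -1) = -1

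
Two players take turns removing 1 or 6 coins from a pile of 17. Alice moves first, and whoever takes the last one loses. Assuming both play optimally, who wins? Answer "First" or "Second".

Second

i:   0  1  2  3  4  5  6  7  8  9 10 11 12 13 14 15 16 17
     W  L  W  L  W  L  W  W  L  W  L  W  L  W  W  L  W  L
Position 17 is L, so the second player wins.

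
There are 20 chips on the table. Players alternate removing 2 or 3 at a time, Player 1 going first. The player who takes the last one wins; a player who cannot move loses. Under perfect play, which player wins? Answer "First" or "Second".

Compute winning (W) and losing (L) positions by backward induction:
i:   0  1  2  3  4  5  6  7  8  9 10 11 12 13 14 15 16 17 18 19 20
     L  L  W  W  W  L  L  W  W  W  L  L  W  W  W  L  L  W  W  W  L
Position 20 is L, so the second player wins.

Second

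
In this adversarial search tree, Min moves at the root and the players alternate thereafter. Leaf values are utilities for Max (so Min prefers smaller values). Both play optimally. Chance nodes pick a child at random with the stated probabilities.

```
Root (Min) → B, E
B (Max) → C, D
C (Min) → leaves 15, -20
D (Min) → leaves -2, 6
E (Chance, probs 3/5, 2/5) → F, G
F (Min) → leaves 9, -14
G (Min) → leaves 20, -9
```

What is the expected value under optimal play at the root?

C (Min): min(15, -20) = -20
D (Min): min(-2, 6) = -2
B (Max): max(-20, -2) = -2
F (Min): min(9, -14) = -14
G (Min): min(20, -9) = -9
E (Chance): 3/5·-14 + 2/5·-9 = -12
Root (Min): min(-2, -12) = -12

-12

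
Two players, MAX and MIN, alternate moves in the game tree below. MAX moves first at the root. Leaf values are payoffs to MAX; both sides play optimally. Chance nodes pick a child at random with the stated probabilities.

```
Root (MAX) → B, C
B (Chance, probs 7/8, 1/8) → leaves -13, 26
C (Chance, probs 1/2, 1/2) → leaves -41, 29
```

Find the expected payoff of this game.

B (Chance): 7/8·-13 + 1/8·26 = -8.12
C (Chance): 1/2·-41 + 1/2·29 = -6
Root (MAX): max(-8.12, -6) = -6

-6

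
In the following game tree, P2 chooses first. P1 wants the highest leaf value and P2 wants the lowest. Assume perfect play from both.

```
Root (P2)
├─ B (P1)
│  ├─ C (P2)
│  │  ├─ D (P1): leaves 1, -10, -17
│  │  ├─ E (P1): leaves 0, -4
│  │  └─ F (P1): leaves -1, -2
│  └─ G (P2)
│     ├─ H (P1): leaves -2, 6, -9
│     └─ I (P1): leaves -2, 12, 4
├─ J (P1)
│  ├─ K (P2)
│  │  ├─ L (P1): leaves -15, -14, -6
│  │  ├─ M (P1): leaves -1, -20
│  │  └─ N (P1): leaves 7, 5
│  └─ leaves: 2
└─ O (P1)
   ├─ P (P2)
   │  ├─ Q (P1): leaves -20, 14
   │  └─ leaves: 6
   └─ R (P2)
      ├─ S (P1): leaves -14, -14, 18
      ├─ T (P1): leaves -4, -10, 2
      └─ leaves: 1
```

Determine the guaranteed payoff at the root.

D (P1): max(1, -10, -17) = 1
E (P1): max(0, -4) = 0
F (P1): max(-1, -2) = -1
C (P2): min(1, 0, -1) = -1
H (P1): max(-2, 6, -9) = 6
I (P1): max(-2, 12, 4) = 12
G (P2): min(6, 12) = 6
B (P1): max(-1, 6) = 6
L (P1): max(-15, -14, -6) = -6
M (P1): max(-1, -20) = -1
N (P1): max(7, 5) = 7
K (P2): min(-6, -1, 7) = -6
J (P1): max(-6, 2) = 2
Q (P1): max(-20, 14) = 14
P (P2): min(14, 6) = 6
S (P1): max(-14, -14, 18) = 18
T (P1): max(-4, -10, 2) = 2
R (P2): min(18, 2, 1) = 1
O (P1): max(6, 1) = 6
Root (P2): min(6, 2, 6) = 2

2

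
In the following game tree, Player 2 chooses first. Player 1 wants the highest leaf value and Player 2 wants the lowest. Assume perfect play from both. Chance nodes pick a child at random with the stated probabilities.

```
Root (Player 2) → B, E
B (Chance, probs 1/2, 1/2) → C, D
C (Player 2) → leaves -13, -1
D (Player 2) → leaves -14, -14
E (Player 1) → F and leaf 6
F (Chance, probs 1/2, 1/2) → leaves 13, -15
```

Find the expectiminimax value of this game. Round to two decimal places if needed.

C (Player 2): min(-13, -1) = -13
D (Player 2): min(-14, -14) = -14
B (Chance): 1/2·-13 + 1/2·-14 = -13.5
F (Chance): 1/2·13 + 1/2·-15 = -1
E (Player 1): max(-1, 6) = 6
Root (Player 2): min(-13.5, 6) = -13.5

-13.5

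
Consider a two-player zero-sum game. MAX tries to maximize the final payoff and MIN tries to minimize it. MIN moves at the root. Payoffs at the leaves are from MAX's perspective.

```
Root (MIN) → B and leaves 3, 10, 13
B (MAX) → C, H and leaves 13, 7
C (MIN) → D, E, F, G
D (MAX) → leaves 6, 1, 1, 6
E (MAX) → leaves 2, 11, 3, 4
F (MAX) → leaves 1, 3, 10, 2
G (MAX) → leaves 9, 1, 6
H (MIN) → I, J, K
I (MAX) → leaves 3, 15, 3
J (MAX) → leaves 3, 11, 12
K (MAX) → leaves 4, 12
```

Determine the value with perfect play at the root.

D (MAX): max(6, 1, 1, 6) = 6
E (MAX): max(2, 11, 3, 4) = 11
F (MAX): max(1, 3, 10, 2) = 10
G (MAX): max(9, 1, 6) = 9
C (MIN): min(6, 11, 10, 9) = 6
I (MAX): max(3, 15, 3) = 15
J (MAX): max(3, 11, 12) = 12
K (MAX): max(4, 12) = 12
H (MIN): min(15, 12, 12) = 12
B (MAX): max(6, 12, 13, 7) = 13
Root (MIN): min(13, 3, 10, 13) = 3

3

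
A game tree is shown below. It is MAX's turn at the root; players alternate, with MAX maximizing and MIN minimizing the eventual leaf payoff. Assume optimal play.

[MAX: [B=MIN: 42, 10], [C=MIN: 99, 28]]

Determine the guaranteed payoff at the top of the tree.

28

B (MIN): min(42, 10) = 10
C (MIN): min(99, 28) = 28
Root (MAX): max(10, 28) = 28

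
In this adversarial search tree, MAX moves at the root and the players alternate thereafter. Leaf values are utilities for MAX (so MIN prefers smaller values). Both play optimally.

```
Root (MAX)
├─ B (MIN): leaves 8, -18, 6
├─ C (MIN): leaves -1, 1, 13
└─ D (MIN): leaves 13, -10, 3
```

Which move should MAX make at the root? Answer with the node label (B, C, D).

B (MIN): min(8, -18, 6) = -18
C (MIN): min(-1, 1, 13) = -1
D (MIN): min(13, -10, 3) = -10
Root (MAX): max(-18, -1, -10) = -1
MAX picks the child with the highest value: C (value -1).

C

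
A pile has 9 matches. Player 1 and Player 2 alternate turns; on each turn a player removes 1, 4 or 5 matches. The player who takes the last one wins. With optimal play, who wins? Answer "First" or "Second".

First

Compute winning (W) and losing (L) positions by backward induction:
i:   0  1  2  3  4  5  6  7  8  9
     L  W  L  W  W  W  W  W  L  W
Position 9 is W, so the first player wins.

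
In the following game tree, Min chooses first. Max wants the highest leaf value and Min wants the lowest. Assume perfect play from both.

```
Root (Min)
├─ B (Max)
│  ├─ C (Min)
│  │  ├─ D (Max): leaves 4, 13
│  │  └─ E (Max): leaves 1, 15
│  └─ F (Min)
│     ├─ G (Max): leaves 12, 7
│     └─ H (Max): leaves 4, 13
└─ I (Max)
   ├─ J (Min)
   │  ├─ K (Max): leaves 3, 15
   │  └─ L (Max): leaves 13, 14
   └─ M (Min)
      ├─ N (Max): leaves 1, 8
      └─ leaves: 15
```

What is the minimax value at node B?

13

D: max(4, 13) = 13
E: max(1, 15) = 15
C: min(13, 15) = 13
G: max(12, 7) = 12
H: max(4, 13) = 13
F: min(12, 13) = 12
B: max(13, 12) = 13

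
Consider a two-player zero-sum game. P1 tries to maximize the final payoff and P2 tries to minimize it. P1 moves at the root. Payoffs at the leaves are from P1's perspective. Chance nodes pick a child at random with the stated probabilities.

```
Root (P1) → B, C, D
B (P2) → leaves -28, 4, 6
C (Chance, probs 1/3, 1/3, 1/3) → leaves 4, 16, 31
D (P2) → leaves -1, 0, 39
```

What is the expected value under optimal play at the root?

17

B (P2): min(-28, 4, 6) = -28
C (Chance): 1/3·4 + 1/3·16 + 1/3·31 = 17
D (P2): min(-1, 0, 39) = -1
Root (P1): max(-28, 17, -1) = 17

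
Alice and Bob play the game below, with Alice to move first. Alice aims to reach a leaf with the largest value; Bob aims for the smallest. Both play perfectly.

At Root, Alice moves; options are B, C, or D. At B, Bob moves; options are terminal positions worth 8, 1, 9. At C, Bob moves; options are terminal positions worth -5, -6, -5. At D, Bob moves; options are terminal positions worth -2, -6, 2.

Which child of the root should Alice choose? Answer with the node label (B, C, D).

B

B (Bob): min(8, 1, 9) = 1
C (Bob): min(-5, -6, -5) = -6
D (Bob): min(-2, -6, 2) = -6
Root (Alice): max(1, -6, -6) = 1
Alice picks the child with the highest value: B (value 1).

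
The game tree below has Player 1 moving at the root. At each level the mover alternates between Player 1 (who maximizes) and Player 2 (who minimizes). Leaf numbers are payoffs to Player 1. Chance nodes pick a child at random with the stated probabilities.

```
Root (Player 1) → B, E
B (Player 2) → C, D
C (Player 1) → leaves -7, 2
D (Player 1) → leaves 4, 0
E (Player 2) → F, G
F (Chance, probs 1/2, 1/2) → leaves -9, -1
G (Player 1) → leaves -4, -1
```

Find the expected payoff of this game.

C (Player 1): max(-7, 2) = 2
D (Player 1): max(4, 0) = 4
B (Player 2): min(2, 4) = 2
F (Chance): 1/2·-9 + 1/2·-1 = -5
G (Player 1): max(-4, -1) = -1
E (Player 2): min(-5, -1) = -5
Root (Player 1): max(2, -5) = 2

2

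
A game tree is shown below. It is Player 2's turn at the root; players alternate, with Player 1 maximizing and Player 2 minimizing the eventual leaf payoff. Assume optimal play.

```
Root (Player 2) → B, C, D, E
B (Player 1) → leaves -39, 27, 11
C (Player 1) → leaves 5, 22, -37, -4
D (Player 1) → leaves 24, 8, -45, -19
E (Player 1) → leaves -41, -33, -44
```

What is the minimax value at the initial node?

-33

B (Player 1): max(-39, 27, 11) = 27
C (Player 1): max(5, 22, -37, -4) = 22
D (Player 1): max(24, 8, -45, -19) = 24
E (Player 1): max(-41, -33, -44) = -33
Root (Player 2): min(27, 22, 24, -33) = -33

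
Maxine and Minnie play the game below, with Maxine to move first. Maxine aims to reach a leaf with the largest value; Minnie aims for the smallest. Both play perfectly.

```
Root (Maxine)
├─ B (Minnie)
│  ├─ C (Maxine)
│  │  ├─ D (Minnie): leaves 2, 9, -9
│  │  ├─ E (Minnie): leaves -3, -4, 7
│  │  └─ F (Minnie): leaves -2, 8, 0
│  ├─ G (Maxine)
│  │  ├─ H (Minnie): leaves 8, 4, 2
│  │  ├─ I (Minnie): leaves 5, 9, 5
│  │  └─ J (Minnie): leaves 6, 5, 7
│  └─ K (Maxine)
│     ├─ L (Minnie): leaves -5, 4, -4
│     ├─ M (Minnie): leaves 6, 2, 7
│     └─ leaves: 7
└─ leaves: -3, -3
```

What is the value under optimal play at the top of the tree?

-2

D (Minnie): min(2, 9, -9) = -9
E (Minnie): min(-3, -4, 7) = -4
F (Minnie): min(-2, 8, 0) = -2
C (Maxine): max(-9, -4, -2) = -2
H (Minnie): min(8, 4, 2) = 2
I (Minnie): min(5, 9, 5) = 5
J (Minnie): min(6, 5, 7) = 5
G (Maxine): max(2, 5, 5) = 5
L (Minnie): min(-5, 4, -4) = -5
M (Minnie): min(6, 2, 7) = 2
K (Maxine): max(-5, 2, 7) = 7
B (Minnie): min(-2, 5, 7) = -2
Root (Maxine): max(-2, -3, -3) = -2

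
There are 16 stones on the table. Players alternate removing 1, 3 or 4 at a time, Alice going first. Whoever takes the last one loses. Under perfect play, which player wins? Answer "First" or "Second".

First

W/L table (W = player to move can force a win):
i:   0  1  2  3  4  5  6  7  8  9 10 11 12 13 14 15 16
     W  L  W  L  W  W  W  W  L  W  L  W  W  W  W  L  W
Position 16 is W, so the first player wins.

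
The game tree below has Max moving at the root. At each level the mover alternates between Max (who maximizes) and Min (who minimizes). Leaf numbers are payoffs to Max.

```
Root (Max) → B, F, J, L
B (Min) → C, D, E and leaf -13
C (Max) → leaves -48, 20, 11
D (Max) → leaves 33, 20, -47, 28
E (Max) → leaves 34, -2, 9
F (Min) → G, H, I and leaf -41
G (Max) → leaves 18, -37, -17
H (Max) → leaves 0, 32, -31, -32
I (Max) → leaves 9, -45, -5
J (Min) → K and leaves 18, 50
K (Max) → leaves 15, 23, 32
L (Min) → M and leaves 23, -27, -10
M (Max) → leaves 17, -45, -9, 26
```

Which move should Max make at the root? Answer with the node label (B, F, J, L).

C (Max): max(-48, 20, 11) = 20
D (Max): max(33, 20, -47, 28) = 33
E (Max): max(34, -2, 9) = 34
B (Min): min(20, 33, 34, -13) = -13
G (Max): max(18, -37, -17) = 18
H (Max): max(0, 32, -31, -32) = 32
I (Max): max(9, -45, -5) = 9
F (Min): min(18, 32, 9, -41) = -41
K (Max): max(15, 23, 32) = 32
J (Min): min(32, 18, 50) = 18
M (Max): max(17, -45, -9, 26) = 26
L (Min): min(26, 23, -27, -10) = -27
Root (Max): max(-13, -41, 18, -27) = 18
Max picks the child with the highest value: J (value 18).

J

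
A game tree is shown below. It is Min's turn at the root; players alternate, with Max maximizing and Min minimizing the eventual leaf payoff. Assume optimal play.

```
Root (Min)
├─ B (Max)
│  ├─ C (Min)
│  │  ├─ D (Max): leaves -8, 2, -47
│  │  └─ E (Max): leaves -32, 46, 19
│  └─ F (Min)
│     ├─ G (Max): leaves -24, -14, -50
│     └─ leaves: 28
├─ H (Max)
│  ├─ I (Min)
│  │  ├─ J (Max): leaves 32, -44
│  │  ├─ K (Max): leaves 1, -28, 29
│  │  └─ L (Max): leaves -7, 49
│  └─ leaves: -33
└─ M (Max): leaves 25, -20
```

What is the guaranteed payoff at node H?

29

J: max(32, -44) = 32
K: max(1, -28, 29) = 29
L: max(-7, 49) = 49
I: min(32, 29, 49) = 29
H: max(29, -33) = 29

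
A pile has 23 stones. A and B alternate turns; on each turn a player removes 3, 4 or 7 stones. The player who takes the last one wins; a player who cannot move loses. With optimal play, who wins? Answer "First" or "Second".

i:   0  1  2  3  4  5  6  7  8  9 10 11 12 13 14 15 16 17 18 19 20 21 22 23
     L  L  L  W  W  W  W  W  W  W  L  L  L  W  W  W  W  W  W  W  L  L  L  W
Position 23 is W, so the first player wins.

First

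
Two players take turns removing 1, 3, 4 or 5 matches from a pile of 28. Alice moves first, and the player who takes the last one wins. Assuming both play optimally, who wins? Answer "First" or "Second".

First

Mark each pile size as W (mover wins) or L (mover loses):
i:   0  1  2  3  4  5  6  7  8  9 10 11 12 13 14 15 16 17 18 19 20 21 22 23 24 25 26 27 28
     L  W  L  W  W  W  W  W  L  W  L  W  W  W  W  W  L  W  L  W  W  W  W  W  L  W  L  W  W
Position 28 is W, so the first player wins.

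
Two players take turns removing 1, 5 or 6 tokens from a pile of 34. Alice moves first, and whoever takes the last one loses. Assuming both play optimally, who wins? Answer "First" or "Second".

Second

Positions where the player to move wins (W) vs loses (L):
i:   0  1  2  3  4  5  6  7  8  9 10 11 12 13 14 15 16 17 18 19 20 21 22 23 24 25 26 27 28 29 30 31 32 33 34
     W  L  W  L  W  L  W  W  W  W  W  W  L  W  L  W  L  W  W  W  W  W  W  L  W  L  W  L  W  W  W  W  W  W  L
Position 34 is L, so the second player wins.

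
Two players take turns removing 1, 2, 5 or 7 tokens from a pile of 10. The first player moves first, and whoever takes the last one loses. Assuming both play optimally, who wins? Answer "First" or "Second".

Second

W/L table (W = player to move can force a win):
i:   0  1  2  3  4  5  6  7  8  9 10
     W  L  W  W  L  W  W  L  W  W  L
Position 10 is L, so the second player wins.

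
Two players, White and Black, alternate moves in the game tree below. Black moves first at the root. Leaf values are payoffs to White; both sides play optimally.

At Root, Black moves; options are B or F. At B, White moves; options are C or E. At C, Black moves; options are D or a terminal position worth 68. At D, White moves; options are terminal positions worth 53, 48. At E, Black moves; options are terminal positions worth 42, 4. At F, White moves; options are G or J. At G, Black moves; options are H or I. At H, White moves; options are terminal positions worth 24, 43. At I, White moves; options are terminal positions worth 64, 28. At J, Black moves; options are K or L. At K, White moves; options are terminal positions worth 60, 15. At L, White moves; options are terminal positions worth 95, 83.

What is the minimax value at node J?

60

K: max(60, 15) = 60
L: max(95, 83) = 95
J: min(60, 95) = 60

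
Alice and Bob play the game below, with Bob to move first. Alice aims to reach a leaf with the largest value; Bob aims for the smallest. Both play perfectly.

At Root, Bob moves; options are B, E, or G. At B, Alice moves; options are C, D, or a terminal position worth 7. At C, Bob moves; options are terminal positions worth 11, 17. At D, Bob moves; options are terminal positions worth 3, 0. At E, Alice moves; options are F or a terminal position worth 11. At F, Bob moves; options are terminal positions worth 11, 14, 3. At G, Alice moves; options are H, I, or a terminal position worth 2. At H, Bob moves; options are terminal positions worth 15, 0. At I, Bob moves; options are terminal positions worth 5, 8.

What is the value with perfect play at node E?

11

F: min(11, 14, 3) = 3
E: max(3, 11) = 11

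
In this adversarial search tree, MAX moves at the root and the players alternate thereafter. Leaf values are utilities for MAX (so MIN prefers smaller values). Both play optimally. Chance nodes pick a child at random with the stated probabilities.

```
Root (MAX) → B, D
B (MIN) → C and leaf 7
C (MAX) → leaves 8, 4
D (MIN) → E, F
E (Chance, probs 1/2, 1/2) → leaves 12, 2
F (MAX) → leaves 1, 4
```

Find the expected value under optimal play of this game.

7

C (MAX): max(8, 4) = 8
B (MIN): min(8, 7) = 7
E (Chance): 1/2·12 + 1/2·2 = 7
F (MAX): max(1, 4) = 4
D (MIN): min(7, 4) = 4
Root (MAX): max(7, 4) = 7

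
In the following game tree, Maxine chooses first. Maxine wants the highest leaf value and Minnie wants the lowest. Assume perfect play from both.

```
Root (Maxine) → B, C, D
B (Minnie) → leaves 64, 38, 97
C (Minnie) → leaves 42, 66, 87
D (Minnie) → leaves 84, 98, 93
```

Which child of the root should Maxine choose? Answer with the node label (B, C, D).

D

B (Minnie): min(64, 38, 97) = 38
C (Minnie): min(42, 66, 87) = 42
D (Minnie): min(84, 98, 93) = 84
Root (Maxine): max(38, 42, 84) = 84
Maxine picks the child with the highest value: D (value 84).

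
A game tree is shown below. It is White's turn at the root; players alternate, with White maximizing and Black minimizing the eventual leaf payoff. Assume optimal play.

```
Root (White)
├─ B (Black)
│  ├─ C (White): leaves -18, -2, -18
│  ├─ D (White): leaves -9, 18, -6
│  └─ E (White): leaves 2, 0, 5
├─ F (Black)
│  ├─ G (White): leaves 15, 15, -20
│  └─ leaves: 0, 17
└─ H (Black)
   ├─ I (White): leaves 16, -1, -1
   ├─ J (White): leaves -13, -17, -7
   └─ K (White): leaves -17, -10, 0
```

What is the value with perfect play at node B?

C: max(-18, -2, -18) = -2
D: max(-9, 18, -6) = 18
E: max(2, 0, 5) = 5
B: min(-2, 18, 5) = -2

-2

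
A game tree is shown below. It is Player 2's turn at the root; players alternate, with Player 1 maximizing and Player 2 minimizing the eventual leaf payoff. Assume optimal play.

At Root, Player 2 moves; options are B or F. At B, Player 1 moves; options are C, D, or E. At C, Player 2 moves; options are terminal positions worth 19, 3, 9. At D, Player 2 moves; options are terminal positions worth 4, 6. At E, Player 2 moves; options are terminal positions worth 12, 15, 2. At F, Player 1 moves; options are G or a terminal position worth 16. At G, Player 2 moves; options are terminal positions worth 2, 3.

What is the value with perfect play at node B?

4

C: min(19, 3, 9) = 3
D: min(4, 6) = 4
E: min(12, 15, 2) = 2
B: max(3, 4, 2) = 4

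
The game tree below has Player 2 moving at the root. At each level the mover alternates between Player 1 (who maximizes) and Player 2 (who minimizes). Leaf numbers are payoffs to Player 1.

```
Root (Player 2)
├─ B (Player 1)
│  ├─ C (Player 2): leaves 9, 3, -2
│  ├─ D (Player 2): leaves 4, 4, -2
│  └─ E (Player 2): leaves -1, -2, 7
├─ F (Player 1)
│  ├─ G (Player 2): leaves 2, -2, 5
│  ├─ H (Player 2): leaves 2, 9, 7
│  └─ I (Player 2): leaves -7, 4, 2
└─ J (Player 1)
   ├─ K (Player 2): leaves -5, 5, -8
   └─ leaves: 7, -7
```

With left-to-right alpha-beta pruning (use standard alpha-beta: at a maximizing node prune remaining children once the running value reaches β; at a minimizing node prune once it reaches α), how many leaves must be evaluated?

15

C [α=-∞,β=+∞]: v=-2
D [α=-2,β=+∞]: v=-2
E [α=-2,β=+∞]: v=-2 after child 2 ≤ α → α-cutoff, skip 1
B [α=-∞,β=+∞]: v=-2
G [α=-∞,β=-2]: v=-2
F [α=-∞,β=-2]: v=-2 after child 1 ≥ β → β-cutoff, skip 2
K [α=-∞,β=-2]: v=-8
J [α=-∞,β=-2]: v=7 after child 2 ≥ β → β-cutoff, skip 1
Root [α=-∞,β=+∞]: v=-2
Leaves evaluated: 15 of 23.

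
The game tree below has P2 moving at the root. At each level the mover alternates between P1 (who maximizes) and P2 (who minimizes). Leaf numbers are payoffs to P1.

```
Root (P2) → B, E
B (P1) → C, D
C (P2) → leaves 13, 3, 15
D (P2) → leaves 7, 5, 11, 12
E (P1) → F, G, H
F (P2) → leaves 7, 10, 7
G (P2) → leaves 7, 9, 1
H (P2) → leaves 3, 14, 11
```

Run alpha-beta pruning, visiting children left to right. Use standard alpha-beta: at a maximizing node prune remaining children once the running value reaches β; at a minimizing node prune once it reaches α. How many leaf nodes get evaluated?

10

C [α=-∞,β=+∞]: v=3
D [α=3,β=+∞]: v=5
B [α=-∞,β=+∞]: v=5
F [α=-∞,β=5]: v=7
E [α=-∞,β=5]: v=7 after child 1 ≥ β → β-cutoff, skip 2
Root [α=-∞,β=+∞]: v=5
Leaves evaluated: 10 of 16.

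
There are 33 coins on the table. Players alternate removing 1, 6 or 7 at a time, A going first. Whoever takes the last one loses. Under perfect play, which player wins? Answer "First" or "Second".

W/L table (W = player to move can force a win):
i:   0  1  2  3  4  5  6  7  8  9 10 11 12 13 14 15 16 17 18 19 20 21 22 23 24 25 26 27 28 29 30 31 32 33
     W  L  W  L  W  L  W  W  W  W  W  W  W  L  W  L  W  L  W  W  W  W  W  W  W  L  W  L  W  L  W  W  W  W
Position 33 is W, so the first player wins.

First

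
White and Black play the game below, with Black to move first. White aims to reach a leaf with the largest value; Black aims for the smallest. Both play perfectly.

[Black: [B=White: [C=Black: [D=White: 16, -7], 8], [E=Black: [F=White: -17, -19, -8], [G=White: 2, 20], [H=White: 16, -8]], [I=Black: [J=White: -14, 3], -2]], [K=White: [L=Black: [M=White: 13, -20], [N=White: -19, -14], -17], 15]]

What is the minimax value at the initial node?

D (White): max(16, -7) = 16
C (Black): min(16, 8) = 8
F (White): max(-17, -19, -8) = -8
G (White): max(2, 20) = 20
H (White): max(16, -8) = 16
E (Black): min(-8, 20, 16) = -8
J (White): max(-14, 3) = 3
I (Black): min(3, -2) = -2
B (White): max(8, -8, -2) = 8
M (White): max(13, -20) = 13
N (White): max(-19, -14) = -14
L (Black): min(13, -14, -17) = -17
K (White): max(-17, 15) = 15
Root (Black): min(8, 15) = 8

8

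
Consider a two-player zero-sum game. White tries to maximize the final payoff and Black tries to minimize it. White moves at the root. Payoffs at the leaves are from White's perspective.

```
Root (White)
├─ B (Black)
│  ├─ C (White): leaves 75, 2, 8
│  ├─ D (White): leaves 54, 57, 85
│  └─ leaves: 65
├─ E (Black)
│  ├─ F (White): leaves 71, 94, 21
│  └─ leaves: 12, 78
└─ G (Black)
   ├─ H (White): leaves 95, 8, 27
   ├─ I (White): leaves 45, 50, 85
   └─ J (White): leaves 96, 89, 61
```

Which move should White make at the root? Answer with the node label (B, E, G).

C (White): max(75, 2, 8) = 75
D (White): max(54, 57, 85) = 85
B (Black): min(75, 85, 65) = 65
F (White): max(71, 94, 21) = 94
E (Black): min(94, 12, 78) = 12
H (White): max(95, 8, 27) = 95
I (White): max(45, 50, 85) = 85
J (White): max(96, 89, 61) = 96
G (Black): min(95, 85, 96) = 85
Root (White): max(65, 12, 85) = 85
White picks the child with the highest value: G (value 85).

G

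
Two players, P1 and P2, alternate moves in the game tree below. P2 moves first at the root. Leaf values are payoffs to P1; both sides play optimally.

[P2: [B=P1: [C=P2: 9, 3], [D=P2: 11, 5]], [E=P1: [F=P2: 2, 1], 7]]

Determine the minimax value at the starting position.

5

C (P2): min(9, 3) = 3
D (P2): min(11, 5) = 5
B (P1): max(3, 5) = 5
F (P2): min(2, 1) = 1
E (P1): max(1, 7) = 7
Root (P2): min(5, 7) = 5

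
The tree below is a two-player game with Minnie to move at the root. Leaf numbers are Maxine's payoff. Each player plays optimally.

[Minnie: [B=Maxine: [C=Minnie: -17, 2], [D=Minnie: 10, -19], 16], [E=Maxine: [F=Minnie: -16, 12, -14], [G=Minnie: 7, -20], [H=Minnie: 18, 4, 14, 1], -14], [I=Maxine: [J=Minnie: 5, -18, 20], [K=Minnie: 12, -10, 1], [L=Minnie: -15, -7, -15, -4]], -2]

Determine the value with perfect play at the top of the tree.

-10

C (Minnie): min(-17, 2) = -17
D (Minnie): min(10, -19) = -19
B (Maxine): max(-17, -19, 16) = 16
F (Minnie): min(-16, 12, -14) = -16
G (Minnie): min(7, -20) = -20
H (Minnie): min(18, 4, 14, 1) = 1
E (Maxine): max(-16, -20, 1, -14) = 1
J (Minnie): min(5, -18, 20) = -18
K (Minnie): min(12, -10, 1) = -10
L (Minnie): min(-15, -7, -15, -4) = -15
I (Maxine): max(-18, -10, -15) = -10
Root (Minnie): min(16, 1, -10, -2) = -10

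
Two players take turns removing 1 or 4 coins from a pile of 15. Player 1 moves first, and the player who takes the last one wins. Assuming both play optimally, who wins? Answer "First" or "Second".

Second

Compute winning (W) and losing (L) positions by backward induction:
i:   0  1  2  3  4  5  6  7  8  9 10 11 12 13 14 15
     L  W  L  W  W  L  W  L  W  W  L  W  L  W  W  L
Position 15 is L, so the second player wins.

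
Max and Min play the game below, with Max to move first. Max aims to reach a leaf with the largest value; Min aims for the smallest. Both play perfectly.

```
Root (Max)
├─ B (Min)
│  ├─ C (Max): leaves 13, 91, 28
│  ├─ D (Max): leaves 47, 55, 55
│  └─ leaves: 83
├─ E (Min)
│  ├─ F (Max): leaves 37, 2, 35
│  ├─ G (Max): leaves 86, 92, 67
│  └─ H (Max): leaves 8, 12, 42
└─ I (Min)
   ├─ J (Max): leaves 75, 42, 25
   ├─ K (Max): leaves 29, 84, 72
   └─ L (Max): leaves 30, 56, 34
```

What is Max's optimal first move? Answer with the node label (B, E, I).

C (Max): max(13, 91, 28) = 91
D (Max): max(47, 55, 55) = 55
B (Min): min(91, 55, 83) = 55
F (Max): max(37, 2, 35) = 37
G (Max): max(86, 92, 67) = 92
H (Max): max(8, 12, 42) = 42
E (Min): min(37, 92, 42) = 37
J (Max): max(75, 42, 25) = 75
K (Max): max(29, 84, 72) = 84
L (Max): max(30, 56, 34) = 56
I (Min): min(75, 84, 56) = 56
Root (Max): max(55, 37, 56) = 56
Max picks the child with the highest value: I (value 56).

I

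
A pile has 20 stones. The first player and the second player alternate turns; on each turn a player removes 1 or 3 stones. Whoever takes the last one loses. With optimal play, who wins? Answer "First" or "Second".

Positions where the player to move wins (W) vs loses (L):
i:   0  1  2  3  4  5  6  7  8  9 10 11 12 13 14 15 16 17 18 19 20
     W  L  W  L  W  L  W  L  W  L  W  L  W  L  W  L  W  L  W  L  W
Position 20 is W, so the first player wins.

First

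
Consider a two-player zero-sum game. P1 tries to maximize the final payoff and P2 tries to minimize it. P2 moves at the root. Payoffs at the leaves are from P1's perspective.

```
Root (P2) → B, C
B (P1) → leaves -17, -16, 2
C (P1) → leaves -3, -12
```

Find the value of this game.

-3

B (P1): max(-17, -16, 2) = 2
C (P1): max(-3, -12) = -3
Root (P2): min(2, -3) = -3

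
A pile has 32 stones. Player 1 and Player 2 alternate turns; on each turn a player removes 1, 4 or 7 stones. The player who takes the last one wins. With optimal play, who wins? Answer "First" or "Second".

Second

Positions where the player to move wins (W) vs loses (L):
i:   0  1  2  3  4  5  6  7  8  9 10 11 12 13 14 15 16 17 18 19 20 21 22 23 24 25 26 27 28 29 30 31 32
     L  W  L  W  W  L  W  W  L  W  L  W  W  L  W  W  L  W  L  W  W  L  W  W  L  W  L  W  W  L  W  W  L
Position 32 is L, so the second player wins.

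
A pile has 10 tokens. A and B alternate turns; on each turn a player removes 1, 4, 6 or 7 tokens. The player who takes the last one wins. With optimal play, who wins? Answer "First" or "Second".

Second

W/L table (W = player to move can force a win):
i:   0  1  2  3  4  5  6  7  8  9 10
     L  W  L  W  W  L  W  W  W  W  L
Position 10 is L, so the second player wins.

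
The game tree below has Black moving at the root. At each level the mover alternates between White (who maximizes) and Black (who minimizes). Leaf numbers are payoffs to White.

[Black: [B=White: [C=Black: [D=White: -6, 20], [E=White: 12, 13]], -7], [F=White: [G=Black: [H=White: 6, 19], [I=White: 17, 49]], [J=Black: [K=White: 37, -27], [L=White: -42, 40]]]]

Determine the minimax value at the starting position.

D (White): max(-6, 20) = 20
E (White): max(12, 13) = 13
C (Black): min(20, 13) = 13
B (White): max(13, -7) = 13
H (White): max(6, 19) = 19
I (White): max(17, 49) = 49
G (Black): min(19, 49) = 19
K (White): max(37, -27) = 37
L (White): max(-42, 40) = 40
J (Black): min(37, 40) = 37
F (White): max(19, 37) = 37
Root (Black): min(13, 37) = 13

13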